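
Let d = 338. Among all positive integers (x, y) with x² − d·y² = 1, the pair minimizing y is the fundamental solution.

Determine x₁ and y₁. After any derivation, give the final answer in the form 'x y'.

√338 = [18; 2,1,1,2,36, …], period ℓ=5 (odd) → k=9
a_0=18:  p_0=18·1+0=18,  q_0=18·0+1=1
…
a_3=1:  p_3=1·55+37=92,  q_3=1·3+2=5
…
a_5=36:  p_5=36·239+92=8696,  q_5=36·13+5=473
a_6=2:  p_6=2·8696+239=17631,  q_6=2·473+13=959
…
a_8=1:  p_8=1·26327+17631=43958,  q_8=1·1432+959=2391
a_9=2:  p_9=2·43958+26327=114243,  q_9=2·2391+1432=6214
(x₁, y₁) = (114243, 6214);  114243² − 338·6214² = 1 ✓

114243 6214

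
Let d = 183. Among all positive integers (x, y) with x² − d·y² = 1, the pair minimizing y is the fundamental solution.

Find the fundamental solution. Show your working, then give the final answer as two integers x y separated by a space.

[13; 1,1,8,1,1,26] for √183; ℓ=6 ⇒ convergent index 5
k=0  a_k=13  p_k/q_k = 13/1
k=1  a_k=1  p_k/q_k = 14/1
k=2  a_k=1  p_k/q_k = 27/2
…
k=4  a_k=1  p_k/q_k = 257/19
k=5  a_k=1  p_k/q_k = 487/36
→ (487, 36).  Check: 487²=237169, 183·36²=237168, difference 1.

487 36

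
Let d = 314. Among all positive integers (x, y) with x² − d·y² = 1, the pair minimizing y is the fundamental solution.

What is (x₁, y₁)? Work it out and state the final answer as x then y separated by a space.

√314 = [17; 1,2,1,1,2,1,34, …], period ℓ=7 (odd) → k=13
a_0=17:  p_0=17·1+0=17,  q_0=17·0+1=1
a_1=1:  p_1=1·17+1=18,  q_1=1·1+0=1
a_2=2:  p_2=2·18+17=53,  q_2=2·1+1=3
a_3=1:  p_3=1·53+18=71,  q_3=1·3+1=4
a_4=1:  p_4=1·71+53=124,  q_4=1·4+3=7
a_5=2:  p_5=2·124+71=319,  q_5=2·7+4=18
…
a_8=1:  p_8=1·15381+443=15824,  q_8=1·868+25=893
a_9=2:  p_9=2·15824+15381=47029,  q_9=2·893+868=2654
…
a_11=1:  p_11=1·62853+47029=109882,  q_11=1·3547+2654=6201
a_12=2:  p_12=2·109882+62853=282617,  q_12=2·6201+3547=15949
a_13=1:  p_13=1·282617+109882=392499,  q_13=1·15949+6201=22150
fundamental: x₁=392499, y₁=22150  (since 154055465001 − 314·490622500 = 1)

392499 22150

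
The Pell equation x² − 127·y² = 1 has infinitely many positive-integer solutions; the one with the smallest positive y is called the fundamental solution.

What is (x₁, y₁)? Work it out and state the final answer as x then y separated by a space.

[11; 3,1,2,2,7,11,7,2,2,1,3,22] for √127; ℓ=12 ⇒ convergent index 11
k=0  a_k=11  p_k/q_k = 11/1
k=1  a_k=3  p_k/q_k = 34/3
k=2  a_k=1  p_k/q_k = 45/4
k=3  a_k=2  p_k/q_k = 124/11
k=4  a_k=2  p_k/q_k = 293/26
k=5  a_k=7  p_k/q_k = 2175/193
k=6  a_k=11  p_k/q_k = 24218/2149
k=7  a_k=7  p_k/q_k = 171701/15236
k=8  a_k=2  p_k/q_k = 367620/32621
k=9  a_k=2  p_k/q_k = 906941/80478
k=10  a_k=1  p_k/q_k = 1274561/113099
k=11  a_k=3  p_k/q_k = 4730624/419775
(x₁, y₁) = (4730624, 419775);  4730624² − 127·419775² = 1 ✓

4730624 419775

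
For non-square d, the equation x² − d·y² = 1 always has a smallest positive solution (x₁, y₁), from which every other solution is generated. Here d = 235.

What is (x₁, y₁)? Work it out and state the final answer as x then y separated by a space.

[15; 3,30] for √235; ℓ=2 ⇒ convergent index 1
a_0=15:  p_0=15·1+0=15,  q_0=15·0+1=1
a_1=3:  p_1=3·15+1=46,  q_1=3·1+0=3
→ (46, 3).  Check: 46²=2116, 235·3²=2115, difference 1.

46 3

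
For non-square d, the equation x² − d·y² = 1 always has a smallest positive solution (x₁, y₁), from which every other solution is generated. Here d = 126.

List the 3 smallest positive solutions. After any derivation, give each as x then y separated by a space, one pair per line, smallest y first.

d=126: √d = [11; 4,2,4,22] (ℓ=4, even), read p_3/q_3
i=0: a=11 ⇒ p=11, q=1
i=1: a=4 ⇒ p=45, q=4
i=2: a=2 ⇒ p=101, q=9
i=3: a=4 ⇒ p=449, q=40
fundamental: x₁=449, y₁=40  (since 201601 − 126·1600 = 1)
(449+40√126)^2 = 403201 + 35920√126
(449+40√126)^3 = 362074049 + 32256120√126

449 40
403201 35920
362074049 32256120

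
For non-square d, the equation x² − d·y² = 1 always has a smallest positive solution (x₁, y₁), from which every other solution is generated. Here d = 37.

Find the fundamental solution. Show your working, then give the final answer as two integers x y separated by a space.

√37 → a₀=6, period (12); ℓ=1 odd so k=1
a_0=6:  p_0=6·1+0=6,  q_0=6·0+1=1
a_1=12:  p_1=12·6+1=73,  q_1=12·1+0=12
→ (73, 12).  Check: 73²=5329, 37·12²=5328, difference 1.

73 12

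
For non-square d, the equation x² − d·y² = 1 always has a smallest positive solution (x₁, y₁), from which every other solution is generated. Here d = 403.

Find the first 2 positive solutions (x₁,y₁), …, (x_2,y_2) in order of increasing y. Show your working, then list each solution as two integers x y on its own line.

669878 33369
897473069767 44706317964

d=403: √d = [20; 13,2,1,3,1,3,1,2,13,40] (ℓ=10, even), read p_9/q_9
a_0=20:  p_0=20·1+0=20,  q_0=20·0+1=1
a_1=13:  p_1=13·20+1=261,  q_1=13·1+0=13
…
a_5=1:  p_5=1·2951+803=3754,  q_5=1·147+40=187
…
a_7=1:  p_7=1·14213+3754=17967,  q_7=1·708+187=895
a_8=2:  p_8=2·17967+14213=50147,  q_8=2·895+708=2498
a_9=13:  p_9=13·50147+17967=669878,  q_9=13·2498+895=33369
→ (669878, 33369).  Check: 669878²=448736534884, 403·33369²=448736534883, difference 1.
n=2: (669878,33369)∘(669878,33369) = (669878·669878+403·33369·33369, 669878·33369+33369·669878) = (897473069767,44706317964)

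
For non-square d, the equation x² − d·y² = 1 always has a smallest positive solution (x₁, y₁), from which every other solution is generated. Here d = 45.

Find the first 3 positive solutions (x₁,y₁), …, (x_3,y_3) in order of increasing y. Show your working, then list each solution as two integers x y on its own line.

d=45: √d = [6; 1,2,2,2,1,12] (ℓ=6, even), read p_5/q_5
k=0  a_k=6  p_k/q_k = 6/1
…
k=3  a_k=2  p_k/q_k = 47/7
k=4  a_k=2  p_k/q_k = 114/17
k=5  a_k=1  p_k/q_k = 161/24
(x₁, y₁) = (161, 24);  161² − 45·24² = 1 ✓
(x_2, y_2) = (161·161 + 45·24·24, 161·24 + 24·161) = (51841, 7728)
(x_3, y_3) = (161·51841 + 45·24·7728, 161·7728 + 24·51841) = (16692641, 2488392)

161 24
51841 7728
16692641 2488392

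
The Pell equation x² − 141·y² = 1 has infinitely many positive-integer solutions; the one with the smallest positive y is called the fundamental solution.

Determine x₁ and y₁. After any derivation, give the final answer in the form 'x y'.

95 8

d=141: √d = [11; 1,6,1,22] (ℓ=4, even), read p_3/q_3
a_0=11:  p_0=11·1+0=11,  q_0=11·0+1=1
…
a_2=6:  p_2=6·12+11=83,  q_2=6·1+1=7
a_3=1:  p_3=1·83+12=95,  q_3=1·7+1=8
(x₁, y₁) = (95, 8);  95² − 141·8² = 1 ✓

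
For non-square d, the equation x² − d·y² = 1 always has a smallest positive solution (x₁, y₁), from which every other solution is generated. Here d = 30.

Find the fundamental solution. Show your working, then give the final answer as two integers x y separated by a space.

[5; 2,10] for √30; ℓ=2 ⇒ convergent index 1
step 0: (5, 1)  from 5·(1,0) + (0,1)
step 1: (11, 2)  from 2·(5,1) + (1,0)
→ (11, 2).  Check: 11²=121, 30·2²=120, difference 1.

11 2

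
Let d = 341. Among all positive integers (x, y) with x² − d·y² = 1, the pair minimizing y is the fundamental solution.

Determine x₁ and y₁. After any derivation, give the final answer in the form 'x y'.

10626551 575460

[18; 2,6,1,8,2,…,6,2,36] for √341; ℓ=14 ⇒ convergent index 13
step 0: (18, 1)  from 18·(1,0) + (0,1)
step 1: (37, 2)  from 2·(18,1) + (1,0)
…
step 3: (277, 15)  from 1·(240,13) + (37,2)
step 4: (2456, 133)  from 8·(277,15) + (240,13)
…
step 7: (20479, 1109)  from 2·(7645,414) + (5189,281)
…
step 11: (718667, 38918)  from 1·(641940,34763) + (76727,4155)
step 12: (4953942, 268271)  from 6·(718667,38918) + (641940,34763)
step 13: (10626551, 575460)  from 2·(4953942,268271) + (718667,38918)
(x₁, y₁) = (10626551, 575460);  10626551² − 341·575460² = 1 ✓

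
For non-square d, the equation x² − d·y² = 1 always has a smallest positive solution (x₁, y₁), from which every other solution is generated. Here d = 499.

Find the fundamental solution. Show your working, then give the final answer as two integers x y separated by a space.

4490 201

[22; 2,1,21,1,2,44] for √499; ℓ=6 ⇒ convergent index 5
i=0: a=22 ⇒ p=22, q=1
…
i=4: a=1 ⇒ p=1519, q=68
i=5: a=2 ⇒ p=4490, q=201
(x₁, y₁) = (4490, 201);  4490² − 499·201² = 1 ✓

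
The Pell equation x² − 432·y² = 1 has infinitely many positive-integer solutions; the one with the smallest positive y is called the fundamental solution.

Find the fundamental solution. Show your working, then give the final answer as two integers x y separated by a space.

√432 = [20; 1,3,1,1,1,3,1,40, …], period ℓ=8 (even) → k=7
i=0: a=20 ⇒ p=20, q=1
…
i=2: a=3 ⇒ p=83, q=4
…
i=6: a=3 ⇒ p=1060, q=51
i=7: a=1 ⇒ p=1351, q=65
→ (1351, 65).  Check: 1351²=1825201, 432·65²=1825200, difference 1.

1351 65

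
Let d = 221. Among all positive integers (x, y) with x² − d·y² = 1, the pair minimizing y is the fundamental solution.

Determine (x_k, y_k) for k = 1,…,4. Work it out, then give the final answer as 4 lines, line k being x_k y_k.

d=221: √d = [14; 1,6,2,6,1,28] (ℓ=6, even), read p_5/q_5
i=0: a=14 ⇒ p=14, q=1
i=1: a=1 ⇒ p=15, q=1
…
i=4: a=6 ⇒ p=1442, q=97
i=5: a=1 ⇒ p=1665, q=112
(x₁, y₁) = (1665, 112);  1665² − 221·112² = 1 ✓
n=2: (1665,112)∘(1665,112) = (1665·1665+221·112·112, 1665·112+112·1665) = (5544449,372960)
n=3: (5544449,372960)∘(1665,112) = (1665·5544449+221·112·372960, 1665·372960+112·5544449) = (18463013505,1241956688)
n=4: (18463013505,1241956688)∘(1665,112) = (1665·18463013505+221·112·1241956688, 1665·1241956688+112·18463013505) = (61481829427201,4135715398080)

1665 112
5544449 372960
18463013505 1241956688
61481829427201 4135715398080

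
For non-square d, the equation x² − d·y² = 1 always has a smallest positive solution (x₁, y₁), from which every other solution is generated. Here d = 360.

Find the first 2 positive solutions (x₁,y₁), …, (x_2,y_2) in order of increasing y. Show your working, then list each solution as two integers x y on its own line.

[18; 1,36] for √360; ℓ=2 ⇒ convergent index 1
a_0=18:  p_0=18·1+0=18,  q_0=18·0+1=1
a_1=1:  p_1=1·18+1=19,  q_1=1·1+0=1
→ (19, 1).  Check: 19²=361, 360·1²=360, difference 1.
k=2:  x_2 = 19·19+360·1·1 = 721,  y_2 = 19·1+1·19 = 38

19 1
721 38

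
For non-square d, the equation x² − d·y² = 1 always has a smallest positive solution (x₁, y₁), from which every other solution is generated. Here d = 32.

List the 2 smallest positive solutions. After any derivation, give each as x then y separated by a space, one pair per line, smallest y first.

d=32: √d = [5; 1,1,1,10] (ℓ=4, even), read p_3/q_3
k=0  a_k=5  p_k/q_k = 5/1
k=1  a_k=1  p_k/q_k = 6/1
k=2  a_k=1  p_k/q_k = 11/2
k=3  a_k=1  p_k/q_k = 17/3
→ (17, 3).  Check: 17²=289, 32·3²=288, difference 1.
(x_2, y_2) = (17·17 + 32·3·3, 17·3 + 3·17) = (577, 102)

17 3
577 102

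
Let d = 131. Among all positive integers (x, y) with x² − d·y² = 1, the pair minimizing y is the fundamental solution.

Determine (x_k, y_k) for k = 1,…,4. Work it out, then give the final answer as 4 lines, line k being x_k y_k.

√131 → a₀=11, period (2,4,11,4,2,22); ℓ=6 even so k=5
step 0: (11, 1)  from 11·(1,0) + (0,1)
step 1: (23, 2)  from 2·(11,1) + (1,0)
…
step 4: (4727, 413)  from 4·(1156,101) + (103,9)
step 5: (10610, 927)  from 2·(4727,413) + (1156,101)
→ (10610, 927).  Check: 10610²=112572100, 131·927²=112572099, difference 1.
n=2: (10610,927)∘(10610,927) = (10610·10610+131·927·927, 10610·927+927·10610) = (225144199,19670940)
n=3: (225144199,19670940)∘(10610,927) = (10610·225144199+131·927·19670940, 10610·19670940+927·225144199) = (4777559892170,417417345873)
n=4: (4777559892170,417417345873)∘(10610,927) = (10610·4777559892170+131·927·417417345873, 10610·417417345873+927·4777559892170) = (101379820686703201,8857596059754120)

10610 927
225144199 19670940
4777559892170 417417345873
101379820686703201 8857596059754120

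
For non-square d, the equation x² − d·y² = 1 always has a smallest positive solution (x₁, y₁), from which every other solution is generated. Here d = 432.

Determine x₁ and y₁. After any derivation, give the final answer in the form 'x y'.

1351 65

√432 = [20; 1,3,1,1,1,3,1,40, …], period ℓ=8 (even) → k=7
i=0: a=20 ⇒ p=20, q=1
…
i=2: a=3 ⇒ p=83, q=4
i=3: a=1 ⇒ p=104, q=5
…
i=6: a=3 ⇒ p=1060, q=51
i=7: a=1 ⇒ p=1351, q=65
(x₁, y₁) = (1351, 65);  1351² − 432·65² = 1 ✓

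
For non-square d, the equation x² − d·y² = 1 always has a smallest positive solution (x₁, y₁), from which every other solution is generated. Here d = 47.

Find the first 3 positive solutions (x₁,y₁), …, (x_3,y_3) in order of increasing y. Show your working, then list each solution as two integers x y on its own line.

48 7
4607 672
442224 64505

√47 → a₀=6, period (1,5,1,12); ℓ=4 even so k=3
a_0=6:  p_0=6·1+0=6,  q_0=6·0+1=1
…
a_2=5:  p_2=5·7+6=41,  q_2=5·1+1=6
a_3=1:  p_3=1·41+7=48,  q_3=1·6+1=7
fundamental: x₁=48, y₁=7  (since 2304 − 47·49 = 1)
k=2:  x_2 = 48·48+47·7·7 = 4607,  y_2 = 48·7+7·48 = 672
k=3:  x_3 = 48·4607+47·7·672 = 442224,  y_3 = 48·672+7·4607 = 64505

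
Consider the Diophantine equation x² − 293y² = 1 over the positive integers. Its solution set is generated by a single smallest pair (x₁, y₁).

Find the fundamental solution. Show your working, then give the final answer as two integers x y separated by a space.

√293 = [17; 8,1,1,8,34, …], period ℓ=5 (odd) → k=9
step 0: (17, 1)  from 17·(1,0) + (0,1)
step 1: (137, 8)  from 8·(17,1) + (1,0)
…
step 4: (2482, 145)  from 8·(291,17) + (154,9)
step 5: (84679, 4947)  from 34·(2482,145) + (291,17)
step 6: (679914, 39721)  from 8·(84679,4947) + (2482,145)
step 7: (764593, 44668)  from 1·(679914,39721) + (84679,4947)
step 8: (1444507, 84389)  from 1·(764593,44668) + (679914,39721)
step 9: (12320649, 719780)  from 8·(1444507,84389) + (764593,44668)
fundamental: x₁=12320649, y₁=719780  (since 151798391781201 − 293·518083248400 = 1)

12320649 719780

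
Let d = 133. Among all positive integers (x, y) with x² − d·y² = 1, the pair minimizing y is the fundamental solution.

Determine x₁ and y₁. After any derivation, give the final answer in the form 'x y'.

[11; 1,1,7,5,1,…,1,1,22] for √133; ℓ=16 ⇒ convergent index 15
step 0: (11, 1)  from 11·(1,0) + (0,1)
step 1: (12, 1)  from 1·(11,1) + (1,0)
…
step 6: (1949, 169)  from 1·(1061,92) + (888,77)
step 7: (3010, 261)  from 1·(1949,169) + (1061,92)
…
step 13: (1210008, 104921)  from 7·(168583,14618) + (29927,2595)
step 14: (1378591, 119539)  from 1·(1210008,104921) + (168583,14618)
step 15: (2588599, 224460)  from 1·(1378591,119539) + (1210008,104921)
fundamental: x₁=2588599, y₁=224460  (since 6700844782801 − 133·50382291600 = 1)

2588599 224460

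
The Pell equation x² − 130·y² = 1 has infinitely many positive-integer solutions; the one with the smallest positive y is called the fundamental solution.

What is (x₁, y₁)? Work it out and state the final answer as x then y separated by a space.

√130 = [11; 2,2,22, …], period ℓ=3 (odd) → k=5
a_0=11:  p_0=11·1+0=11,  q_0=11·0+1=1
…
a_2=2:  p_2=2·23+11=57,  q_2=2·2+1=5
…
a_4=2:  p_4=2·1277+57=2611,  q_4=2·112+5=229
a_5=2:  p_5=2·2611+1277=6499,  q_5=2·229+112=570
fundamental: x₁=6499, y₁=570  (since 42237001 − 130·324900 = 1)

6499 570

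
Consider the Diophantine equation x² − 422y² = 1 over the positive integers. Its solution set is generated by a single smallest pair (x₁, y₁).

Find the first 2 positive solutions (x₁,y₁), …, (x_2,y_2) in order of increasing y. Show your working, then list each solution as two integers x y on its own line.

d=422: √d = [20; 1,1,5,2,1,…,1,1,40] (ℓ=14, even), read p_13/q_13
k=0  a_k=20  p_k/q_k = 20/1
…
k=4  a_k=2  p_k/q_k = 493/24
…
k=12  a_k=1  p_k/q_k = 3810680/185501
k=13  a_k=1  p_k/q_k = 7022501/341850
→ (7022501, 341850).  Check: 7022501²=49315520295001, 422·341850²=49315520295000, difference 1.
n=2: (7022501,341850)∘(7022501,341850) = (7022501·7022501+422·341850·341850, 7022501·341850+341850·7022501) = (98631040590001,4801283933700)

7022501 341850
98631040590001 4801283933700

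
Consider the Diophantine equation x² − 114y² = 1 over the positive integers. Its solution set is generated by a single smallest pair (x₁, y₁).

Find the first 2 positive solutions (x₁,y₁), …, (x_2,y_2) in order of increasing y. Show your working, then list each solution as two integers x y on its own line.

1025 96
2101249 196800

√114 → a₀=10, period (1,2,10,2,1,20); ℓ=6 even so k=5
i=0: a=10 ⇒ p=10, q=1
…
i=4: a=2 ⇒ p=694, q=65
i=5: a=1 ⇒ p=1025, q=96
(x₁, y₁) = (1025, 96);  1025² − 114·96² = 1 ✓
(x_2, y_2) = (1025·1025 + 114·96·96, 1025·96 + 96·1025) = (2101249, 196800)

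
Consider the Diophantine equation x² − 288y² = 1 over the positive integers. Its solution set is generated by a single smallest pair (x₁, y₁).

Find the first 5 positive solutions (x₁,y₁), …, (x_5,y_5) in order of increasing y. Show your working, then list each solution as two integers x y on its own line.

√288 → a₀=16, period (1,32); ℓ=2 even so k=1
a_0=16:  p_0=16·1+0=16,  q_0=16·0+1=1
a_1=1:  p_1=1·16+1=17,  q_1=1·1+0=1
→ (17, 1).  Check: 17²=289, 288·1²=288, difference 1.
(x_2, y_2) = (17·17 + 288·1·1, 17·1 + 1·17) = (577, 34)
(x_3, y_3) = (17·577 + 288·1·34, 17·34 + 1·577) = (19601, 1155)
(x_4, y_4) = (17·19601 + 288·1·1155, 17·1155 + 1·19601) = (665857, 39236)
(x_5, y_5) = (17·665857 + 288·1·39236, 17·39236 + 1·665857) = (22619537, 1332869)

17 1
577 34
19601 1155
665857 39236
22619537 1332869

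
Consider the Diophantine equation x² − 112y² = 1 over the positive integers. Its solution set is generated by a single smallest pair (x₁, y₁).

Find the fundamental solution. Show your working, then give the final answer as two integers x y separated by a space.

[10; 1,1,2,1,1,20] for √112; ℓ=6 ⇒ convergent index 5
a_0=10:  p_0=10·1+0=10,  q_0=10·0+1=1
a_1=1:  p_1=1·10+1=11,  q_1=1·1+0=1
a_2=1:  p_2=1·11+10=21,  q_2=1·1+1=2
…
a_4=1:  p_4=1·53+21=74,  q_4=1·5+2=7
a_5=1:  p_5=1·74+53=127,  q_5=1·7+5=12
(x₁, y₁) = (127, 12);  127² − 112·12² = 1 ✓

127 12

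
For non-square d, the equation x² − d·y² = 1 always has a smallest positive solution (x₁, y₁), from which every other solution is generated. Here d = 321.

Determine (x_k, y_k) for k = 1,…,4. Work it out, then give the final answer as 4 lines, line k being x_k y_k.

215 12
92449 5160
39752855 2218788
17093635201 954073680

[17; 1,10,1,34] for √321; ℓ=4 ⇒ convergent index 3
a_0=17:  p_0=17·1+0=17,  q_0=17·0+1=1
…
a_2=10:  p_2=10·18+17=197,  q_2=10·1+1=11
a_3=1:  p_3=1·197+18=215,  q_3=1·11+1=12
fundamental: x₁=215, y₁=12  (since 46225 − 321·144 = 1)
k=2:  x_2 = 215·215+321·12·12 = 92449,  y_2 = 215·12+12·215 = 5160
k=3:  x_3 = 215·92449+321·12·5160 = 39752855,  y_3 = 215·5160+12·92449 = 2218788
k=4:  x_4 = 215·39752855+321·12·2218788 = 17093635201,  y_4 = 215·2218788+12·39752855 = 954073680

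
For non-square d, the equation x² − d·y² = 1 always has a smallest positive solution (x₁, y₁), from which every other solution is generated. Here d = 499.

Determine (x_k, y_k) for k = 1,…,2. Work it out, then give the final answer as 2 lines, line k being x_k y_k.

√499 → a₀=22, period (2,1,21,1,2,44); ℓ=6 even so k=5
step 0: (22, 1)  from 22·(1,0) + (0,1)
…
step 2: (67, 3)  from 1·(45,2) + (22,1)
step 3: (1452, 65)  from 21·(67,3) + (45,2)
step 4: (1519, 68)  from 1·(1452,65) + (67,3)
step 5: (4490, 201)  from 2·(1519,68) + (1452,65)
(x₁, y₁) = (4490, 201);  4490² − 499·201² = 1 ✓
(4490+201√499)^2 = 40320199 + 1804980√499

4490 201
40320199 1804980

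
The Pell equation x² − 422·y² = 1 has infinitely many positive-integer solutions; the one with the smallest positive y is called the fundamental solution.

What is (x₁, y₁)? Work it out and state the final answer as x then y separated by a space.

7022501 341850

[20; 1,1,5,2,1,…,1,1,40] for √422; ℓ=14 ⇒ convergent index 13
step 0: (20, 1)  from 20·(1,0) + (0,1)
step 1: (21, 1)  from 1·(20,1) + (1,0)
…
step 3: (226, 11)  from 5·(41,2) + (21,1)
step 4: (493, 24)  from 2·(226,11) + (41,2)
…
step 6: (2650, 129)  from 3·(719,35) + (493,24)
step 7: (53719, 2615)  from 20·(2650,129) + (719,35)
step 8: (163807, 7974)  from 3·(53719,2615) + (2650,129)
step 9: (217526, 10589)  from 1·(163807,7974) + (53719,2615)
step 10: (598859, 29152)  from 2·(217526,10589) + (163807,7974)
…
step 12: (3810680, 185501)  from 1·(3211821,156349) + (598859,29152)
step 13: (7022501, 341850)  from 1·(3810680,185501) + (3211821,156349)
(x₁, y₁) = (7022501, 341850);  7022501² − 422·341850² = 1 ✓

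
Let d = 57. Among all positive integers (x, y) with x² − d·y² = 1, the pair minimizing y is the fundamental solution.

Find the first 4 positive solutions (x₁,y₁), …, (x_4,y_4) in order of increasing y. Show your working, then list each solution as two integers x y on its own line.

√57 = [7; 1,1,4,1,1,14, …], period ℓ=6 (even) → k=5
step 0: (7, 1)  from 7·(1,0) + (0,1)
step 1: (8, 1)  from 1·(7,1) + (1,0)
…
step 3: (68, 9)  from 4·(15,2) + (8,1)
step 4: (83, 11)  from 1·(68,9) + (15,2)
step 5: (151, 20)  from 1·(83,11) + (68,9)
(x₁, y₁) = (151, 20);  151² − 57·20² = 1 ✓
(151+20√57)^2 = 45601 + 6040√57
(151+20√57)^3 = 13771351 + 1824060√57
(151+20√57)^4 = 4158902401 + 550860080√57

151 20
45601 6040
13771351 1824060
4158902401 550860080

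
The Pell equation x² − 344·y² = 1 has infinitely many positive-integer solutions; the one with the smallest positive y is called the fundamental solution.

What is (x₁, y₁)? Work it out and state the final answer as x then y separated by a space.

d=344: √d = [18; 1,1,4,1,3,1,4,1,1,36] (ℓ=10, even), read p_9/q_9
i=0: a=18 ⇒ p=18, q=1
…
i=2: a=1 ⇒ p=37, q=2
i=3: a=4 ⇒ p=167, q=9
…
i=7: a=4 ⇒ p=4711, q=254
i=8: a=1 ⇒ p=5694, q=307
i=9: a=1 ⇒ p=10405, q=561
(x₁, y₁) = (10405, 561);  10405² − 344·561² = 1 ✓

10405 561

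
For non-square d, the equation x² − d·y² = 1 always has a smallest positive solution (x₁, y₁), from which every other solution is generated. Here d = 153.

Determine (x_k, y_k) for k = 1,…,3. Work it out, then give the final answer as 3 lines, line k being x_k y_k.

2177 176
9478657 766304
41270070401 3336487440

√153 = [12; 2,1,2,2,2,1,2,24, …], period ℓ=8 (even) → k=7
k=0  a_k=12  p_k/q_k = 12/1
…
k=2  a_k=1  p_k/q_k = 37/3
k=3  a_k=2  p_k/q_k = 99/8
k=4  a_k=2  p_k/q_k = 235/19
k=5  a_k=2  p_k/q_k = 569/46
k=6  a_k=1  p_k/q_k = 804/65
k=7  a_k=2  p_k/q_k = 2177/176
fundamental: x₁=2177, y₁=176  (since 4739329 − 153·30976 = 1)
k=2:  x_2 = 2177·2177+153·176·176 = 9478657,  y_2 = 2177·176+176·2177 = 766304
k=3:  x_3 = 2177·9478657+153·176·766304 = 41270070401,  y_3 = 2177·766304+176·9478657 = 3336487440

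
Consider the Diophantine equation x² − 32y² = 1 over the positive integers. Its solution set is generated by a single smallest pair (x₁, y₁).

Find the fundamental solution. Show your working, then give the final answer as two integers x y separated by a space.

√32 → a₀=5, period (1,1,1,10); ℓ=4 even so k=3
i=0: a=5 ⇒ p=5, q=1
i=1: a=1 ⇒ p=6, q=1
i=2: a=1 ⇒ p=11, q=2
i=3: a=1 ⇒ p=17, q=3
fundamental: x₁=17, y₁=3  (since 289 − 32·9 = 1)

17 3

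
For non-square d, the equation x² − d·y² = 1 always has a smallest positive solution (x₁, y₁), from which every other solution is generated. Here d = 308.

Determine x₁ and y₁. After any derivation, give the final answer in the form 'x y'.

√308 → a₀=17, period (1,1,4,1,1,34); ℓ=6 even so k=5
k=0  a_k=17  p_k/q_k = 17/1
…
k=4  a_k=1  p_k/q_k = 193/11
k=5  a_k=1  p_k/q_k = 351/20
→ (351, 20).  Check: 351²=123201, 308·20²=123200, difference 1.

351 20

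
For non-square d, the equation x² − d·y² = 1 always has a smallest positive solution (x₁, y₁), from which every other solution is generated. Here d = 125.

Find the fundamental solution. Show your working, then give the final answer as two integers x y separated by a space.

[11; 5,1,1,5,22] for √125; ℓ=5 ⇒ convergent index 9
i=0: a=11 ⇒ p=11, q=1
…
i=4: a=5 ⇒ p=682, q=61
i=5: a=22 ⇒ p=15127, q=1353
i=6: a=5 ⇒ p=76317, q=6826
i=7: a=1 ⇒ p=91444, q=8179
i=8: a=1 ⇒ p=167761, q=15005
i=9: a=5 ⇒ p=930249, q=83204
fundamental: x₁=930249, y₁=83204  (since 865363202001 − 125·6922905616 = 1)

930249 83204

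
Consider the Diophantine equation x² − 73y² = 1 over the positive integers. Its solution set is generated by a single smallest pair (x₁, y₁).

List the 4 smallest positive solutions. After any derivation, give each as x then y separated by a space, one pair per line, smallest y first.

[8; 1,1,5,5,1,1,16] for √73; ℓ=7 ⇒ convergent index 13
k=0  a_k=8  p_k/q_k = 8/1
…
k=3  a_k=5  p_k/q_k = 94/11
…
k=5  a_k=1  p_k/q_k = 581/68
k=6  a_k=1  p_k/q_k = 1068/125
k=7  a_k=16  p_k/q_k = 17669/2068
…
k=9  a_k=1  p_k/q_k = 36406/4261
…
k=11  a_k=5  p_k/q_k = 1040241/121751
k=12  a_k=1  p_k/q_k = 1241008/145249
k=13  a_k=1  p_k/q_k = 2281249/267000
→ (2281249, 267000).  Check: 2281249²=5204097000001, 73·267000²=5204097000000, difference 1.
k=2:  x_2 = 2281249·2281249+73·267000·267000 = 10408194000001,  y_2 = 2281249·267000+267000·2281249 = 1218186966000
k=3:  x_3 = 2281249·10408194000001+73·267000·1218186966000 = 47487364308614281249,  y_3 = 2281249·1218186966000+267000·10408194000001 = 5557975596000801000
k=4:  x_4 = 2281249·47487364308614281249+73·267000·5557975596000801000 = 216661004683313632776000001,  y_4 = 2281249·5557975596000801000+267000·47487364308614281249 = 25358252540801244373932000

2281249 267000
10408194000001 1218186966000
47487364308614281249 5557975596000801000
216661004683313632776000001 25358252540801244373932000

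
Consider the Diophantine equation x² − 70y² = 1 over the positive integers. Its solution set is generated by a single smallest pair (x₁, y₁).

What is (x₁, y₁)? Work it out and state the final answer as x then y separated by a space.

251 30

d=70: √d = [8; 2,1,2,1,2,16] (ℓ=6, even), read p_5/q_5
step 0: (8, 1)  from 8·(1,0) + (0,1)
step 1: (17, 2)  from 2·(8,1) + (1,0)
…
step 3: (67, 8)  from 2·(25,3) + (17,2)
step 4: (92, 11)  from 1·(67,8) + (25,3)
step 5: (251, 30)  from 2·(92,11) + (67,8)
→ (251, 30).  Check: 251²=63001, 70·30²=63000, difference 1.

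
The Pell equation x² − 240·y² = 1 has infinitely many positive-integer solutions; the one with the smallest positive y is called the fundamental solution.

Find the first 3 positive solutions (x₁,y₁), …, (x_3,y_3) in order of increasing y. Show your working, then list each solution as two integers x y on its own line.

31 2
1921 124
119071 7686

√240 → a₀=15, period (2,30); ℓ=2 even so k=1
step 0: (15, 1)  from 15·(1,0) + (0,1)
step 1: (31, 2)  from 2·(15,1) + (1,0)
(x₁, y₁) = (31, 2);  31² − 240·2² = 1 ✓
(x_2, y_2) = (31·31 + 240·2·2, 31·2 + 2·31) = (1921, 124)
(x_3, y_3) = (31·1921 + 240·2·124, 31·124 + 2·1921) = (119071, 7686)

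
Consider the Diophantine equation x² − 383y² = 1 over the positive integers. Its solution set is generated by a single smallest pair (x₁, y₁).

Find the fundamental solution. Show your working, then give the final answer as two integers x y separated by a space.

18768 959

√383 → a₀=19, period (1,1,3,19,3,1,1,38); ℓ=8 even so k=7
i=0: a=19 ⇒ p=19, q=1
…
i=2: a=1 ⇒ p=39, q=2
…
i=6: a=1 ⇒ p=10705, q=547
i=7: a=1 ⇒ p=18768, q=959
→ (18768, 959).  Check: 18768²=352237824, 383·959²=352237823, difference 1.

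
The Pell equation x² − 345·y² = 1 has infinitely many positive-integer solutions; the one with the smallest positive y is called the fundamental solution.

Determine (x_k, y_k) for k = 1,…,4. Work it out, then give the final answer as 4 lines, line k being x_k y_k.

√345 = [18; 1,1,2,1,6,1,2,1,1,36, …], period ℓ=10 (even) → k=9
i=0: a=18 ⇒ p=18, q=1
…
i=6: a=1 ⇒ p=1003, q=54
…
i=8: a=1 ⇒ p=3882, q=209
i=9: a=1 ⇒ p=6761, q=364
(x₁, y₁) = (6761, 364);  6761² − 345·364² = 1 ✓
(x_2, y_2) = (6761·6761 + 345·364·364, 6761·364 + 364·6761) = (91422241, 4922008)
(x_3, y_3) = (6761·91422241 + 345·364·4922008, 6761·4922008 + 364·91422241) = (1236211536041, 66555391812)
(x_4, y_4) = (6761·1236211536041 + 345·364·66555391812, 6761·66555391812 + 364·1236211536041) = (16716052298924161, 899962003159856)

6761 364
91422241 4922008
1236211536041 66555391812
16716052298924161 899962003159856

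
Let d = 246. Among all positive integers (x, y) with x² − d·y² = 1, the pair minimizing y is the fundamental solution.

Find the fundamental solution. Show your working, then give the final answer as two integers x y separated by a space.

√246 = [15; 1,2,5,1,14,1,5,2,1,30, …], period ℓ=10 (even) → k=9
a_0=15:  p_0=15·1+0=15,  q_0=15·0+1=1
…
a_4=1:  p_4=1·251+47=298,  q_4=1·16+3=19
…
a_6=1:  p_6=1·4423+298=4721,  q_6=1·282+19=301
a_7=5:  p_7=5·4721+4423=28028,  q_7=5·301+282=1787
a_8=2:  p_8=2·28028+4721=60777,  q_8=2·1787+301=3875
a_9=1:  p_9=1·60777+28028=88805,  q_9=1·3875+1787=5662
(x₁, y₁) = (88805, 5662);  88805² − 246·5662² = 1 ✓

88805 5662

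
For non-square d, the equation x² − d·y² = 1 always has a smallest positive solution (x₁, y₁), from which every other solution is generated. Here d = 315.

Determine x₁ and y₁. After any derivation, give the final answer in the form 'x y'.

√315 = [17; 1,2,1,34, …], period ℓ=4 (even) → k=3
k=0  a_k=17  p_k/q_k = 17/1
k=1  a_k=1  p_k/q_k = 18/1
k=2  a_k=2  p_k/q_k = 53/3
k=3  a_k=1  p_k/q_k = 71/4
→ (71, 4).  Check: 71²=5041, 315·4²=5040, difference 1.

71 4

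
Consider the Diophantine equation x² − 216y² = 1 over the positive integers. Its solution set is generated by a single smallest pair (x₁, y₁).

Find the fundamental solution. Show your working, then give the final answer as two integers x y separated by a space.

485 33

d=216: √d = [14; 1,2,3,2,1,28] (ℓ=6, even), read p_5/q_5
a_0=14:  p_0=14·1+0=14,  q_0=14·0+1=1
…
a_2=2:  p_2=2·15+14=44,  q_2=2·1+1=3
a_3=3:  p_3=3·44+15=147,  q_3=3·3+1=10
a_4=2:  p_4=2·147+44=338,  q_4=2·10+3=23
a_5=1:  p_5=1·338+147=485,  q_5=1·23+10=33
→ (485, 33).  Check: 485²=235225, 216·33²=235224, difference 1.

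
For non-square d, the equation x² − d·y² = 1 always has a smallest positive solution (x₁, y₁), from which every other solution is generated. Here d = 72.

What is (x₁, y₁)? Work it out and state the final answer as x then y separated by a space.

17 2

√72 = [8; 2,16, …], period ℓ=2 (even) → k=1
i=0: a=8 ⇒ p=8, q=1
i=1: a=2 ⇒ p=17, q=2
fundamental: x₁=17, y₁=2  (since 289 − 72·4 = 1)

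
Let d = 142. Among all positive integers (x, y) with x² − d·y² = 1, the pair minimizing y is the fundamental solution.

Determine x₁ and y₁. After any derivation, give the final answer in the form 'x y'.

d=142: √d = [11; 1,10,1,22] (ℓ=4, even), read p_3/q_3
a_0=11:  p_0=11·1+0=11,  q_0=11·0+1=1
…
a_2=10:  p_2=10·12+11=131,  q_2=10·1+1=11
a_3=1:  p_3=1·131+12=143,  q_3=1·11+1=12
(x₁, y₁) = (143, 12);  143² − 142·12² = 1 ✓

143 12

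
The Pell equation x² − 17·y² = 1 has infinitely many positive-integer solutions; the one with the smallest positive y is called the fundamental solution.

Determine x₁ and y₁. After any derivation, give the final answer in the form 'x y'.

d=17: √d = [4; 8] (ℓ=1, odd), read p_1/q_1
i=0: a=4 ⇒ p=4, q=1
i=1: a=8 ⇒ p=33, q=8
fundamental: x₁=33, y₁=8  (since 1089 − 17·64 = 1)

33 8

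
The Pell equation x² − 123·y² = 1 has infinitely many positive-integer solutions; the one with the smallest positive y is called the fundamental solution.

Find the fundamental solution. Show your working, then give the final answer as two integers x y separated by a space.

√123 = [11; 11,22, …], period ℓ=2 (even) → k=1
a_0=11:  p_0=11·1+0=11,  q_0=11·0+1=1
a_1=11:  p_1=11·11+1=122,  q_1=11·1+0=11
fundamental: x₁=122, y₁=11  (since 14884 − 123·121 = 1)

122 11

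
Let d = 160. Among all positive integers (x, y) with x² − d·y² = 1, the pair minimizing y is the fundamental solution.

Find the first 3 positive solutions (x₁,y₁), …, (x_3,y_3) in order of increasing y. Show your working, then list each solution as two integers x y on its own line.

721 57
1039681 82194
1499219281 118523691

[12; 1,1,1,5,1,1,1,24] for √160; ℓ=8 ⇒ convergent index 7
k=0  a_k=12  p_k/q_k = 12/1
k=1  a_k=1  p_k/q_k = 13/1
k=2  a_k=1  p_k/q_k = 25/2
…
k=5  a_k=1  p_k/q_k = 253/20
k=6  a_k=1  p_k/q_k = 468/37
k=7  a_k=1  p_k/q_k = 721/57
(x₁, y₁) = (721, 57);  721² − 160·57² = 1 ✓
n=2: (721,57)∘(721,57) = (721·721+160·57·57, 721·57+57·721) = (1039681,82194)
n=3: (1039681,82194)∘(721,57) = (721·1039681+160·57·82194, 721·82194+57·1039681) = (1499219281,118523691)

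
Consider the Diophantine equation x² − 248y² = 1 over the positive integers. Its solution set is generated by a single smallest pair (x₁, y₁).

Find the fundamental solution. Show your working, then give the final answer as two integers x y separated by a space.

63 4

√248 → a₀=15, period (1,2,1,30); ℓ=4 even so k=3
k=0  a_k=15  p_k/q_k = 15/1
…
k=2  a_k=2  p_k/q_k = 47/3
k=3  a_k=1  p_k/q_k = 63/4
→ (63, 4).  Check: 63²=3969, 248·4²=3968, difference 1.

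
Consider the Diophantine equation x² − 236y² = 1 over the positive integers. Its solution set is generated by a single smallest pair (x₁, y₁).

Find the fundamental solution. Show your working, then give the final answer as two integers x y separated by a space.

d=236: √d = [15; 2,1,3,5,1,6,1,5,3,1,2,30] (ℓ=12, even), read p_11/q_11
a_0=15:  p_0=15·1+0=15,  q_0=15·0+1=1
a_1=2:  p_1=2·15+1=31,  q_1=2·1+0=2
…
a_4=5:  p_4=5·169+46=891,  q_4=5·11+3=58
…
a_6=6:  p_6=6·1060+891=7251,  q_6=6·69+58=472
…
a_10=1:  p_10=1·154729+48806=203535,  q_10=1·10072+3177=13249
a_11=2:  p_11=2·203535+154729=561799,  q_11=2·13249+10072=36570
fundamental: x₁=561799, y₁=36570  (since 315618116401 − 236·1337364900 = 1)

561799 36570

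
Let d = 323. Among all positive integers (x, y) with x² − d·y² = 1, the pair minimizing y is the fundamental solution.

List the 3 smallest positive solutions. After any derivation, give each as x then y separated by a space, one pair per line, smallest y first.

18 1
647 36
23274 1295

√323 = [17; 1,34, …], period ℓ=2 (even) → k=1
k=0  a_k=17  p_k/q_k = 17/1
k=1  a_k=1  p_k/q_k = 18/1
(x₁, y₁) = (18, 1);  18² − 323·1² = 1 ✓
n=2: (18,1)∘(18,1) = (18·18+323·1·1, 18·1+1·18) = (647,36)
n=3: (647,36)∘(18,1) = (18·647+323·1·36, 18·36+1·647) = (23274,1295)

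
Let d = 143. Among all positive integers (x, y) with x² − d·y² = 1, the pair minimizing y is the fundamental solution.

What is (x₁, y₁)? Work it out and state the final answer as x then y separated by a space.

12 1

√143 → a₀=11, period (1,22); ℓ=2 even so k=1
step 0: (11, 1)  from 11·(1,0) + (0,1)
step 1: (12, 1)  from 1·(11,1) + (1,0)
fundamental: x₁=12, y₁=1  (since 144 − 143·1 = 1)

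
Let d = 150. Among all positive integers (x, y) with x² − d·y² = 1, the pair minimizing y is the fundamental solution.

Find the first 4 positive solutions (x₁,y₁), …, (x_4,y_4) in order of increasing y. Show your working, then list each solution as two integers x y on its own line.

[12; 4,24] for √150; ℓ=2 ⇒ convergent index 1
a_0=12:  p_0=12·1+0=12,  q_0=12·0+1=1
a_1=4:  p_1=4·12+1=49,  q_1=4·1+0=4
fundamental: x₁=49, y₁=4  (since 2401 − 150·16 = 1)
(x_2, y_2) = (49·49 + 150·4·4, 49·4 + 4·49) = (4801, 392)
(x_3, y_3) = (49·4801 + 150·4·392, 49·392 + 4·4801) = (470449, 38412)
(x_4, y_4) = (49·470449 + 150·4·38412, 49·38412 + 4·470449) = (46099201, 3763984)

49 4
4801 392
470449 38412
46099201 3763984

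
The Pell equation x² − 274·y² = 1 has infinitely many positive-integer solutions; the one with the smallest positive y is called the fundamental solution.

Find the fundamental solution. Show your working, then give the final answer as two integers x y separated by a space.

√274 → a₀=16, period (1,1,4,4,1,1,32); ℓ=7 odd so k=13
a_0=16:  p_0=16·1+0=16,  q_0=16·0+1=1
…
a_3=4:  p_3=4·33+17=149,  q_3=4·2+1=9
…
a_7=32:  p_7=32·1407+778=45802,  q_7=32·85+47=2767
…
a_10=4:  p_10=4·93011+47209=419253,  q_10=4·5619+2852=25328
…
a_12=1:  p_12=1·1770023+419253=2189276,  q_12=1·106931+25328=132259
a_13=1:  p_13=1·2189276+1770023=3959299,  q_13=1·132259+106931=239190
fundamental: x₁=3959299, y₁=239190  (since 15676048571401 − 274·57211856100 = 1)

3959299 239190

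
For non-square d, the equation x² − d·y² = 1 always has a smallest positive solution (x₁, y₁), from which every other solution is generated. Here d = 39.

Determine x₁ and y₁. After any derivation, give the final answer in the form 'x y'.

d=39: √d = [6; 4,12] (ℓ=2, even), read p_1/q_1
a_0=6:  p_0=6·1+0=6,  q_0=6·0+1=1
a_1=4:  p_1=4·6+1=25,  q_1=4·1+0=4
(x₁, y₁) = (25, 4);  25² − 39·4² = 1 ✓

25 4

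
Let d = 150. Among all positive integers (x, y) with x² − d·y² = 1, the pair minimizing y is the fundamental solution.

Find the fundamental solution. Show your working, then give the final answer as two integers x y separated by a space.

49 4

√150 → a₀=12, period (4,24); ℓ=2 even so k=1
a_0=12:  p_0=12·1+0=12,  q_0=12·0+1=1
a_1=4:  p_1=4·12+1=49,  q_1=4·1+0=4
fundamental: x₁=49, y₁=4  (since 2401 − 150·16 = 1)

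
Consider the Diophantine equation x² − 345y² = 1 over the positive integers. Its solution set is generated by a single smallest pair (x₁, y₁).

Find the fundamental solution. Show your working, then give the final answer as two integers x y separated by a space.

6761 364

√345 = [18; 1,1,2,1,6,1,2,1,1,36, …], period ℓ=10 (even) → k=9
a_0=18:  p_0=18·1+0=18,  q_0=18·0+1=1
a_1=1:  p_1=1·18+1=19,  q_1=1·1+0=1
…
a_3=2:  p_3=2·37+19=93,  q_3=2·2+1=5
a_4=1:  p_4=1·93+37=130,  q_4=1·5+2=7
a_5=6:  p_5=6·130+93=873,  q_5=6·7+5=47
a_6=1:  p_6=1·873+130=1003,  q_6=1·47+7=54
a_7=2:  p_7=2·1003+873=2879,  q_7=2·54+47=155
a_8=1:  p_8=1·2879+1003=3882,  q_8=1·155+54=209
a_9=1:  p_9=1·3882+2879=6761,  q_9=1·209+155=364
(x₁, y₁) = (6761, 364);  6761² − 345·364² = 1 ✓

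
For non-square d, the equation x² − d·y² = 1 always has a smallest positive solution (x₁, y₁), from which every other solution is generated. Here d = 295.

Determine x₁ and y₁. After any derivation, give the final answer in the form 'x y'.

2024999 117900

d=295: √d = [17; 5,1,2,3,2,6,2,3,2,1,5,34] (ℓ=12, even), read p_11/q_11
a_0=17:  p_0=17·1+0=17,  q_0=17·0+1=1
…
a_4=3:  p_4=3·292+103=979,  q_4=3·17+6=57
…
a_6=6:  p_6=6·2250+979=14479,  q_6=6·131+57=843
a_7=2:  p_7=2·14479+2250=31208,  q_7=2·843+131=1817
a_8=3:  p_8=3·31208+14479=108103,  q_8=3·1817+843=6294
…
a_10=1:  p_10=1·247414+108103=355517,  q_10=1·14405+6294=20699
a_11=5:  p_11=5·355517+247414=2024999,  q_11=5·20699+14405=117900
fundamental: x₁=2024999, y₁=117900  (since 4100620950001 − 295·13900410000 = 1)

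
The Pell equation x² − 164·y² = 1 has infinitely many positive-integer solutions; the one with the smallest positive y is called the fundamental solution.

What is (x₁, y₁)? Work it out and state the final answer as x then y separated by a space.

√164 = [12; 1,4,6,4,1,24, …], period ℓ=6 (even) → k=5
step 0: (12, 1)  from 12·(1,0) + (0,1)
…
step 2: (64, 5)  from 4·(13,1) + (12,1)
…
step 4: (1652, 129)  from 4·(397,31) + (64,5)
step 5: (2049, 160)  from 1·(1652,129) + (397,31)
fundamental: x₁=2049, y₁=160  (since 4198401 − 164·25600 = 1)

2049 160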